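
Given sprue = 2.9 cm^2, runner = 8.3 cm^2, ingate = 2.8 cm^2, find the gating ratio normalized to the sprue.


Sprue:Runner:Ingate = 1 : 8.3/2.9 : 2.8/2.9 = 1:2.86:0.97


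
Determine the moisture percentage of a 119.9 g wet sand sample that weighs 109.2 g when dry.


Formula: MC = (W_wet - W_dry) / W_wet * 100
Water mass = 119.9 - 109.2 = 10.7 g
MC = 10.7 / 119.9 * 100 = 8.9241%

Answer: 8.9241%


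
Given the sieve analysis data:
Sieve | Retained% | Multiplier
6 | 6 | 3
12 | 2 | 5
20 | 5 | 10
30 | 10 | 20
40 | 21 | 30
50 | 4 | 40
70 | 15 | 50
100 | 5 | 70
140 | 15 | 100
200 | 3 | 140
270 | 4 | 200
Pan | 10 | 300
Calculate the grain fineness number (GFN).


Formula: GFN = sum(pct * multiplier) / sum(pct)
sum(pct * multiplier) = 7888
sum(pct) = 100
GFN = 7888 / 100 = 78.88

Answer: 78.88


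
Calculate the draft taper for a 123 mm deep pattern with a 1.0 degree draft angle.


Formula: taper = depth * tan(draft_angle)
tan(1.0 deg) = 0.0174551
taper = 123 mm * 0.0174551 = 2.1470 mm


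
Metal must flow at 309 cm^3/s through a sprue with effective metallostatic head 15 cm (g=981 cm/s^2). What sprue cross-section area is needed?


Formula: v = sqrt(2*g*h), A = Q/v
Velocity: v = sqrt(2 * 981 * 15) = sqrt(29430) = 171.5517 cm/s
Sprue area: A = Q / v = 309 / 171.5517 = 1.8012 cm^2


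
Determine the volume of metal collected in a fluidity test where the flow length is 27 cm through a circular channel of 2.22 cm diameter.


Formula: V = pi * (d/2)^2 * L  (cylinder volume)
Radius = 2.22/2 = 1.11 cm
V = pi * 1.11^2 * 27 = 104.5104 cm^3


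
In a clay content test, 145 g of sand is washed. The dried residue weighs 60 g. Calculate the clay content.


Formula: Clay% = (W_total - W_washed) / W_total * 100
Clay mass = 145 - 60 = 85 g
Clay% = 85 / 145 * 100 = 58.6207%

Answer: 58.6207%


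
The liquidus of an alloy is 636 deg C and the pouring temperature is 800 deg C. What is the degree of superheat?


Formula: Superheat = T_pour - T_melt
Superheat = 800 - 636 = 164 deg C

164 deg C


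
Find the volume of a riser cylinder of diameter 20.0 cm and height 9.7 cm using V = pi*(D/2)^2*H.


Formula: V = pi * (D/2)^2 * H  (cylinder volume)
Radius = D/2 = 20.0/2 = 10.0 cm
V = pi * 10.0^2 * 9.7 = 3047.3449 cm^3

Final answer: 3047.3449 cm^3


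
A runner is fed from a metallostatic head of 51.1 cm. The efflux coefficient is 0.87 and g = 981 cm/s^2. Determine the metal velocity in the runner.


Formula: v = Cd * sqrt(2 * g * h)  (Torricelli with discharge coefficient)
2*g*h = 2 * 981 * 51.1 = 100258.2 cm^2/s^2
sqrt(100258.2) = 316.63575 cm/s
v = 0.87 * 316.63575 = 275.4731 cm/s

275.4731 cm/s


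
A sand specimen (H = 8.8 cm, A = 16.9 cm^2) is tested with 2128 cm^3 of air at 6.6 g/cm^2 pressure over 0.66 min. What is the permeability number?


Formula: Permeability Number P = (V * H) / (p * A * t)
Numerator: V * H = 2128 * 8.8 = 18726.4
Denominator: p * A * t = 6.6 * 16.9 * 0.66 = 73.6164
P = 18726.4 / 73.6164 = 254.3781

254.3781


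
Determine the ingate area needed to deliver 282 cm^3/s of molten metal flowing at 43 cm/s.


Formula: A_ingate = Q / v  (continuity equation)
A = 282 cm^3/s / 43 cm/s = 6.5581 cm^2

Answer: 6.5581 cm^2


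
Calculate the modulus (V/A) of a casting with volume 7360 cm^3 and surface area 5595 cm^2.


Formula: Casting Modulus M = V / A
M = 7360 cm^3 / 5595 cm^2 = 1.3155 cm

1.3155 cm


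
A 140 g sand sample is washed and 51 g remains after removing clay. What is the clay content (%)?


Formula: Clay% = (W_total - W_washed) / W_total * 100
Clay mass = 140 - 51 = 89 g
Clay% = 89 / 140 * 100 = 63.5714%


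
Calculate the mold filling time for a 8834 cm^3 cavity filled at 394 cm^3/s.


Formula: t_fill = V_mold / Q_flow
t = 8834 cm^3 / 394 cm^3/s = 22.4213 s

Answer: 22.4213 s


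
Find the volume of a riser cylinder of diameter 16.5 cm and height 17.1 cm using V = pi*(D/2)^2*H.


Formula: V = pi * (D/2)^2 * H  (cylinder volume)
Radius = D/2 = 16.5/2 = 8.25 cm
V = pi * 8.25^2 * 17.1 = 3656.4015 cm^3

Final answer: 3656.4015 cm^3


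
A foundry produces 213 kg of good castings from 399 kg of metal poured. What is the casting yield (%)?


Formula: Casting Yield = (W_good / W_total) * 100
Yield = (213 kg / 399 kg) * 100 = 53.3835%

Final answer: 53.3835%


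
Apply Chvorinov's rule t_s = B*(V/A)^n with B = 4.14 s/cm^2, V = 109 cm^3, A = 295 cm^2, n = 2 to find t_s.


Formula: t_s = B * (V/A)^n  (Chvorinov's rule, n=2)
Modulus M = V/A = 109/295 = 0.369492 cm
M^2 = 0.369492^2 = 0.136524 cm^2
t_s = 4.14 * 0.136524 = 0.5652 s

Final answer: 0.5652 s


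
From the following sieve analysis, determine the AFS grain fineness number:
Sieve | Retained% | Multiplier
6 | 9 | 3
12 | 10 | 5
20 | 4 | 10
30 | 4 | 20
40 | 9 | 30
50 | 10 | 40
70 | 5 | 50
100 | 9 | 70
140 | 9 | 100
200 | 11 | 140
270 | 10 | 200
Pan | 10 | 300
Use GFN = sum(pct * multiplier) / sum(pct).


Formula: GFN = sum(pct * multiplier) / sum(pct)
sum(pct * multiplier) = 9187
sum(pct) = 100
GFN = 9187 / 100 = 91.87

Final answer: 91.87


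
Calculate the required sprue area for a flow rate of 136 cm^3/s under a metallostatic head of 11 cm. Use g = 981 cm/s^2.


Formula: v = sqrt(2*g*h), A = Q/v
Velocity: v = sqrt(2 * 981 * 11) = sqrt(21582) = 146.9081 cm/s
Sprue area: A = Q / v = 136 / 146.9081 = 0.9257 cm^2

Final answer: 0.9257 cm^2


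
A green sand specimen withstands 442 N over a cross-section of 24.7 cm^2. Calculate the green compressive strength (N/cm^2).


Formula: Compressive Strength = Force / Area
Strength = 442 N / 24.7 cm^2 = 17.8947 N/cm^2


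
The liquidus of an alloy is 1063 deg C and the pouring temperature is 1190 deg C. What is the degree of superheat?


Formula: Superheat = T_pour - T_melt
Superheat = 1190 - 1063 = 127 deg C


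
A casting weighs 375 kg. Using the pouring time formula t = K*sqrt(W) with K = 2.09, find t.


Formula: t = K * sqrt(W)
sqrt(W) = sqrt(375) = 19.36492
t = 2.09 * 19.36492 = 40.4727 s

40.4727 s


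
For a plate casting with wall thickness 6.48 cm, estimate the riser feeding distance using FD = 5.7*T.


Formula: FD = 5.7 * T  (riser feeding-distance rule)
FD = 5.7 * 6.48 cm = 36.9360 cm

36.9360 cm


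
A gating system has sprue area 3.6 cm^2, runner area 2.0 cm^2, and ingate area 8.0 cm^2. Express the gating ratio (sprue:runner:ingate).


Sprue:Runner:Ingate = 1 : 2.0/3.6 : 8.0/3.6 = 1:0.56:2.22

Answer: 1:0.56:2.22


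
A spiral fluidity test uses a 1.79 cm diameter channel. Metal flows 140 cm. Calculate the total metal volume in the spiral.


Formula: V = pi * (d/2)^2 * L  (cylinder volume)
Radius = 1.79/2 = 0.895 cm
V = pi * 0.895^2 * 140 = 352.3092 cm^3

352.3092 cm^3


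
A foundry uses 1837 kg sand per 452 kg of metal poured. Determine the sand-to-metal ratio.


Formula: Sand-to-Metal Ratio = W_sand / W_metal
Ratio = 1837 kg / 452 kg = 4.0642

Final answer: 4.0642


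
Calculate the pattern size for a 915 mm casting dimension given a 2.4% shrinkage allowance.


Formula: L_pattern = L_casting * (1 + shrinkage_rate/100)
Shrinkage factor = 1 + 2.4/100 = 1.024
L_pattern = 915 mm * 1.024 = 936.9600 mm

Answer: 936.9600 mm


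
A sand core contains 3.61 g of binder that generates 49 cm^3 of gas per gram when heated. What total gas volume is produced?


Formula: V_gas = W_binder * gas_evolution_rate
V = 3.61 g * 49 cm^3/g = 176.8900 cm^3

Answer: 176.8900 cm^3


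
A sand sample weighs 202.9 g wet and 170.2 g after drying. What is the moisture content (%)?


Formula: MC = (W_wet - W_dry) / W_wet * 100
Water mass = 202.9 - 170.2 = 32.7 g
MC = 32.7 / 202.9 * 100 = 16.1163%

16.1163%


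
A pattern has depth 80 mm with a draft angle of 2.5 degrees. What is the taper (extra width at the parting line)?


Formula: taper = depth * tan(draft_angle)
tan(2.5 deg) = 0.0436609
taper = 80 mm * 0.0436609 = 3.4929 mm

Final answer: 3.4929 mm


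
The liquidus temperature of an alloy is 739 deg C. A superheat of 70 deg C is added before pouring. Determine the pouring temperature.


Formula: T_pour = T_melt + Superheat
T_pour = 739 + 70 = 809 deg C


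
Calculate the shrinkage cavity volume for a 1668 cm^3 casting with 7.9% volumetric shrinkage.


Formula: V_shrink = V_casting * shrinkage_pct / 100
V_shrink = 1668 cm^3 * 7.9 / 100 = 131.7720 cm^3

Answer: 131.7720 cm^3


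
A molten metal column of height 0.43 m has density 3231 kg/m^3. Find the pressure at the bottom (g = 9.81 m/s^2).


Formula: P = rho * g * h
rho * g = 3231 * 9.81 = 31696.11 N/m^3
P = 31696.11 * 0.43 = 13629.3273 Pa

Final answer: 13629.3273 Pa


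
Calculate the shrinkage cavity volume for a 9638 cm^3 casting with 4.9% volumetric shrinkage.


Formula: V_shrink = V_casting * shrinkage_pct / 100
V_shrink = 9638 cm^3 * 4.9 / 100 = 472.2620 cm^3

Answer: 472.2620 cm^3


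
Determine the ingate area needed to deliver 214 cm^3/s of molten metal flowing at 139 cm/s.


Formula: A_ingate = Q / v  (continuity equation)
A = 214 cm^3/s / 139 cm/s = 1.5396 cm^2


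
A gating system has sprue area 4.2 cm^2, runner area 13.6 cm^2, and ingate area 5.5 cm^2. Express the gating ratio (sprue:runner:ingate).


Sprue:Runner:Ingate = 1 : 13.6/4.2 : 5.5/4.2 = 1:3.24:1.31


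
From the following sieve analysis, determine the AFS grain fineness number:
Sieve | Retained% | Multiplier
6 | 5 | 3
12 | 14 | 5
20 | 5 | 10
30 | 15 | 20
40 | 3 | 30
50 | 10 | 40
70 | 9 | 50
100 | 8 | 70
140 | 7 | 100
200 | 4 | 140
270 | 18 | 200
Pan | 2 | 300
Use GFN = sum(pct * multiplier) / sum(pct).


Formula: GFN = sum(pct * multiplier) / sum(pct)
sum(pct * multiplier) = 7395
sum(pct) = 100
GFN = 7395 / 100 = 73.95

73.95


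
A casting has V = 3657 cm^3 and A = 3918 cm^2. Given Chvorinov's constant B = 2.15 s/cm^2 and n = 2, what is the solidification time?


Formula: t_s = B * (V/A)^n  (Chvorinov's rule, n=2)
Modulus M = V/A = 3657/3918 = 0.933384 cm
M^2 = 0.933384^2 = 0.871206 cm^2
t_s = 2.15 * 0.871206 = 1.8731 s

Answer: 1.8731 s


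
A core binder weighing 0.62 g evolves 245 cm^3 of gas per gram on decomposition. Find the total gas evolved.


Formula: V_gas = W_binder * gas_evolution_rate
V = 0.62 g * 245 cm^3/g = 151.9000 cm^3

151.9000 cm^3


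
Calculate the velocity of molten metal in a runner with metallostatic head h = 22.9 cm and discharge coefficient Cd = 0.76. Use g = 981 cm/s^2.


Formula: v = Cd * sqrt(2 * g * h)  (Torricelli with discharge coefficient)
2*g*h = 2 * 981 * 22.9 = 44929.8 cm^2/s^2
sqrt(44929.8) = 211.96651 cm/s
v = 0.76 * 211.96651 = 161.0945 cm/s

161.0945 cm/s


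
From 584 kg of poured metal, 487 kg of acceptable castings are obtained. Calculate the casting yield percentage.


Formula: Casting Yield = (W_good / W_total) * 100
Yield = (487 kg / 584 kg) * 100 = 83.3904%

Final answer: 83.3904%


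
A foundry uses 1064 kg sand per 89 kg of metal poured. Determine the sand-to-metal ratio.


Formula: Sand-to-Metal Ratio = W_sand / W_metal
Ratio = 1064 kg / 89 kg = 11.9551

11.9551


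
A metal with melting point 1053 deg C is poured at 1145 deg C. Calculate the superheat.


Formula: Superheat = T_pour - T_melt
Superheat = 1145 - 1053 = 92 deg C

92 deg C


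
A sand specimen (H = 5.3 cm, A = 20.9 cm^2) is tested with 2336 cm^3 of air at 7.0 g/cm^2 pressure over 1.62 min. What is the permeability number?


Formula: Permeability Number P = (V * H) / (p * A * t)
Numerator: V * H = 2336 * 5.3 = 12380.8
Denominator: p * A * t = 7.0 * 20.9 * 1.62 = 237.006
P = 12380.8 / 237.006 = 52.2383

52.2383


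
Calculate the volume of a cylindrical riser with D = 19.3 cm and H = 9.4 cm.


Formula: V = pi * (D/2)^2 * H  (cylinder volume)
Radius = D/2 = 19.3/2 = 9.65 cm
V = pi * 9.65^2 * 9.4 = 2749.9978 cm^3

Final answer: 2749.9978 cm^3


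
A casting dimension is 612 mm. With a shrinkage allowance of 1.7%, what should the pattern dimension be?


Formula: L_pattern = L_casting * (1 + shrinkage_rate/100)
Shrinkage factor = 1 + 1.7/100 = 1.017
L_pattern = 612 mm * 1.017 = 622.4040 mm


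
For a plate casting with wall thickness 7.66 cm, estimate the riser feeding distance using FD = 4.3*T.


Formula: FD = 4.3 * T  (riser feeding-distance rule)
FD = 4.3 * 7.66 cm = 32.9380 cm

Final answer: 32.9380 cm


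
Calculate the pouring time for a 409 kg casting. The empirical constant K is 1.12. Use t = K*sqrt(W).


Formula: t = K * sqrt(W)
sqrt(W) = sqrt(409) = 20.22375
t = 1.12 * 20.22375 = 22.6506 s

22.6506 s


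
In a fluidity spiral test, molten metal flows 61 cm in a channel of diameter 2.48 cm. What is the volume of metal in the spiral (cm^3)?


Formula: V = pi * (d/2)^2 * L  (cylinder volume)
Radius = 2.48/2 = 1.24 cm
V = pi * 1.24^2 * 61 = 294.6613 cm^3

Answer: 294.6613 cm^3


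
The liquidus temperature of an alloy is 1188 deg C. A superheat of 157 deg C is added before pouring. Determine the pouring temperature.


Formula: T_pour = T_melt + Superheat
T_pour = 1188 + 157 = 1345 deg C


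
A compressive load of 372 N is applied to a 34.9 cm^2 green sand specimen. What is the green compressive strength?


Formula: Compressive Strength = Force / Area
Strength = 372 N / 34.9 cm^2 = 10.6590 N/cm^2

10.6590 N/cm^2


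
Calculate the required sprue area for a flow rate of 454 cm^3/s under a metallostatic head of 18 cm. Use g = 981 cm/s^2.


Formula: v = sqrt(2*g*h), A = Q/v
Velocity: v = sqrt(2 * 981 * 18) = sqrt(35316) = 187.9255 cm/s
Sprue area: A = Q / v = 454 / 187.9255 = 2.4159 cm^2


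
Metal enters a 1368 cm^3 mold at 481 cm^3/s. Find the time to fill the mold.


Formula: t_fill = V_mold / Q_flow
t = 1368 cm^3 / 481 cm^3/s = 2.8441 s


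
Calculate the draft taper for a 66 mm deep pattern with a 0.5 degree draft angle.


Formula: taper = depth * tan(draft_angle)
tan(0.5 deg) = 0.0087269
taper = 66 mm * 0.0087269 = 0.5760 mm

Final answer: 0.5760 mm


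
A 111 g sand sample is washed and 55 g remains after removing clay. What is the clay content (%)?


Formula: Clay% = (W_total - W_washed) / W_total * 100
Clay mass = 111 - 55 = 56 g
Clay% = 56 / 111 * 100 = 50.4505%

50.4505%


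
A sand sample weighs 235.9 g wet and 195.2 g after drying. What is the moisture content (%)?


Formula: MC = (W_wet - W_dry) / W_wet * 100
Water mass = 235.9 - 195.2 = 40.7 g
MC = 40.7 / 235.9 * 100 = 17.2531%

Final answer: 17.2531%


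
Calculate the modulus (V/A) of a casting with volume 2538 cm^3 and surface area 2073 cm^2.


Formula: Casting Modulus M = V / A
M = 2538 cm^3 / 2073 cm^2 = 1.2243 cm

1.2243 cm


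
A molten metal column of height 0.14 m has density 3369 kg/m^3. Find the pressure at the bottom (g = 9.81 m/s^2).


Formula: P = rho * g * h
rho * g = 3369 * 9.81 = 33049.89 N/m^3
P = 33049.89 * 0.14 = 4626.9846 Pa


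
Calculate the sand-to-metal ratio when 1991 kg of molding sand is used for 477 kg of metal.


Formula: Sand-to-Metal Ratio = W_sand / W_metal
Ratio = 1991 kg / 477 kg = 4.1740

Final answer: 4.1740


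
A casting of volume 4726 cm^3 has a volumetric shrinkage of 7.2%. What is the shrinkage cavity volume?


Formula: V_shrink = V_casting * shrinkage_pct / 100
V_shrink = 4726 cm^3 * 7.2 / 100 = 340.2720 cm^3

340.2720 cm^3


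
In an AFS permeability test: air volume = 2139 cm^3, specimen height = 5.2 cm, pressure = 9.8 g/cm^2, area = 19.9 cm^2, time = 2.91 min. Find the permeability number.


Formula: Permeability Number P = (V * H) / (p * A * t)
Numerator: V * H = 2139 * 5.2 = 11122.8
Denominator: p * A * t = 9.8 * 19.9 * 2.91 = 567.5082
P = 11122.8 / 567.5082 = 19.5994

Answer: 19.5994


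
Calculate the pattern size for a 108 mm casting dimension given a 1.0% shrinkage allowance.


Formula: L_pattern = L_casting * (1 + shrinkage_rate/100)
Shrinkage factor = 1 + 1.0/100 = 1.01
L_pattern = 108 mm * 1.01 = 109.0800 mm

109.0800 mm


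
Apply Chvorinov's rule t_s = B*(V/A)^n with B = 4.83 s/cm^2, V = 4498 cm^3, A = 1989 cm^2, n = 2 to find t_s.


Formula: t_s = B * (V/A)^n  (Chvorinov's rule, n=2)
Modulus M = V/A = 4498/1989 = 2.261438 cm
M^2 = 2.261438^2 = 5.114102 cm^2
t_s = 4.83 * 5.114102 = 24.7011 s

Final answer: 24.7011 s


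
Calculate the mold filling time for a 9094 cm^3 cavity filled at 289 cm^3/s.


Formula: t_fill = V_mold / Q_flow
t = 9094 cm^3 / 289 cm^3/s = 31.4671 s

Answer: 31.4671 s


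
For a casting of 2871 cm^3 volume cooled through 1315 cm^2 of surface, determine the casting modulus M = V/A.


Formula: Casting Modulus M = V / A
M = 2871 cm^3 / 1315 cm^2 = 2.1833 cm

2.1833 cm


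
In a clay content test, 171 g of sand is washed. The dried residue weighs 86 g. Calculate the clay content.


Formula: Clay% = (W_total - W_washed) / W_total * 100
Clay mass = 171 - 86 = 85 g
Clay% = 85 / 171 * 100 = 49.7076%

49.7076%


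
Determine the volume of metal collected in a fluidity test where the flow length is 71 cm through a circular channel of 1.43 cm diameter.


Formula: V = pi * (d/2)^2 * L  (cylinder volume)
Radius = 1.43/2 = 0.715 cm
V = pi * 0.715^2 * 71 = 114.0303 cm^3

Final answer: 114.0303 cm^3


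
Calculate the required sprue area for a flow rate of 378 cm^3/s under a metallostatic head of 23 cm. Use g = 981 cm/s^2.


Formula: v = sqrt(2*g*h), A = Q/v
Velocity: v = sqrt(2 * 981 * 23) = sqrt(45126) = 212.4288 cm/s
Sprue area: A = Q / v = 378 / 212.4288 = 1.7794 cm^2

Final answer: 1.7794 cm^2


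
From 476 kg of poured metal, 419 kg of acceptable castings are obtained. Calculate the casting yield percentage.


Formula: Casting Yield = (W_good / W_total) * 100
Yield = (419 kg / 476 kg) * 100 = 88.0252%

Final answer: 88.0252%


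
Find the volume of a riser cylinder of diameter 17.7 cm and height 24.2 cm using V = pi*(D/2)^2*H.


Formula: V = pi * (D/2)^2 * H  (cylinder volume)
Radius = D/2 = 17.7/2 = 8.85 cm
V = pi * 8.85^2 * 24.2 = 5954.5889 cm^3

5954.5889 cm^3


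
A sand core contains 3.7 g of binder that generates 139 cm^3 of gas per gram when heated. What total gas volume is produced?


Formula: V_gas = W_binder * gas_evolution_rate
V = 3.7 g * 139 cm^3/g = 514.3000 cm^3

Answer: 514.3000 cm^3


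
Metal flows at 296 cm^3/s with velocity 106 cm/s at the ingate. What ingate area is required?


Formula: A_ingate = Q / v  (continuity equation)
A = 296 cm^3/s / 106 cm/s = 2.7925 cm^2

2.7925 cm^2


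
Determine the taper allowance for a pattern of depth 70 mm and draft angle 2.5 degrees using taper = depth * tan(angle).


Formula: taper = depth * tan(draft_angle)
tan(2.5 deg) = 0.0436609
taper = 70 mm * 0.0436609 = 3.0563 mm

Answer: 3.0563 mm


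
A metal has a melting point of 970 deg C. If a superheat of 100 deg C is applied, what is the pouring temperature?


Formula: T_pour = T_melt + Superheat
T_pour = 970 + 100 = 1070 deg C

Answer: 1070 deg C


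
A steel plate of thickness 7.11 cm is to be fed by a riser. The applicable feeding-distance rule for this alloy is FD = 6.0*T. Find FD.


Formula: FD = 6.0 * T  (riser feeding-distance rule)
FD = 6.0 * 7.11 cm = 42.6600 cm

Final answer: 42.6600 cm


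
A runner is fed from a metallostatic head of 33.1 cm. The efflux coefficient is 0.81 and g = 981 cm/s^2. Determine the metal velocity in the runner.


Formula: v = Cd * sqrt(2 * g * h)  (Torricelli with discharge coefficient)
2*g*h = 2 * 981 * 33.1 = 64942.2 cm^2/s^2
sqrt(64942.2) = 254.83760 cm/s
v = 0.81 * 254.83760 = 206.4185 cm/s

206.4185 cm/s


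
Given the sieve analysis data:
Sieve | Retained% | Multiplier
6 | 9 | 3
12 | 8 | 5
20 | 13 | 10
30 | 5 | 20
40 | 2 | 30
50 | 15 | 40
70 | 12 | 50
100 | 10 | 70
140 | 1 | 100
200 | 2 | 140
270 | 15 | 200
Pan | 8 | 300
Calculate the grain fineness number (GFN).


Formula: GFN = sum(pct * multiplier) / sum(pct)
sum(pct * multiplier) = 8037
sum(pct) = 100
GFN = 8037 / 100 = 80.37


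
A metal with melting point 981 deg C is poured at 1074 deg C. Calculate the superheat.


Formula: Superheat = T_pour - T_melt
Superheat = 1074 - 981 = 93 deg C

Answer: 93 deg C


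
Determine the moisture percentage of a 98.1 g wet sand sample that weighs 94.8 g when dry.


Formula: MC = (W_wet - W_dry) / W_wet * 100
Water mass = 98.1 - 94.8 = 3.3 g
MC = 3.3 / 98.1 * 100 = 3.3639%

3.3639%


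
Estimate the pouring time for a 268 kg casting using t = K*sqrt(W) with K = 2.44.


Formula: t = K * sqrt(W)
sqrt(W) = sqrt(268) = 16.37071
t = 2.44 * 16.37071 = 39.9445 s

39.9445 s


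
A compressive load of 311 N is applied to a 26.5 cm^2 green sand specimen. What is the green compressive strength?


Formula: Compressive Strength = Force / Area
Strength = 311 N / 26.5 cm^2 = 11.7358 N/cm^2

11.7358 N/cm^2


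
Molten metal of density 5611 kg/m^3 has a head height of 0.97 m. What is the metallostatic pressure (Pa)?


Formula: P = rho * g * h
rho * g = 5611 * 9.81 = 55043.91 N/m^3
P = 55043.91 * 0.97 = 53392.5927 Pa

53392.5927 Pa


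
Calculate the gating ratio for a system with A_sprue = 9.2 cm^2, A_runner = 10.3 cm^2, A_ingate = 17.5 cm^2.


Sprue:Runner:Ingate = 1 : 10.3/9.2 : 17.5/9.2 = 1:1.12:1.90

Answer: 1:1.12:1.90


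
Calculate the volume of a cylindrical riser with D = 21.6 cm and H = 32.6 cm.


Formula: V = pi * (D/2)^2 * H  (cylinder volume)
Radius = D/2 = 21.6/2 = 10.8 cm
V = pi * 10.8^2 * 32.6 = 11945.7930 cm^3

11945.7930 cm^3


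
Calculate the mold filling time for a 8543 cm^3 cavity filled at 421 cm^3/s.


Formula: t_fill = V_mold / Q_flow
t = 8543 cm^3 / 421 cm^3/s = 20.2922 s

Answer: 20.2922 s


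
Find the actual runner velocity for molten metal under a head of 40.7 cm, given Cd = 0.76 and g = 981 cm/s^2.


Formula: v = Cd * sqrt(2 * g * h)  (Torricelli with discharge coefficient)
2*g*h = 2 * 981 * 40.7 = 79853.4 cm^2/s^2
sqrt(79853.4) = 282.58344 cm/s
v = 0.76 * 282.58344 = 214.7634 cm/s

Answer: 214.7634 cm/s


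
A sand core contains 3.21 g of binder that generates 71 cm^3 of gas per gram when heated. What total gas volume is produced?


Formula: V_gas = W_binder * gas_evolution_rate
V = 3.21 g * 71 cm^3/g = 227.9100 cm^3

Final answer: 227.9100 cm^3


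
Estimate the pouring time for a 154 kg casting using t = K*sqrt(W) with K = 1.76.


Formula: t = K * sqrt(W)
sqrt(W) = sqrt(154) = 12.40967
t = 1.76 * 12.40967 = 21.8410 s

Final answer: 21.8410 s


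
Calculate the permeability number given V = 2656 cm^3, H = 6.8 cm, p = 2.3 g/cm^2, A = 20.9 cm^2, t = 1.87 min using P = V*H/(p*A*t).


Formula: Permeability Number P = (V * H) / (p * A * t)
Numerator: V * H = 2656 * 6.8 = 18060.8
Denominator: p * A * t = 2.3 * 20.9 * 1.87 = 89.8909
P = 18060.8 / 89.8909 = 200.9191

Answer: 200.9191


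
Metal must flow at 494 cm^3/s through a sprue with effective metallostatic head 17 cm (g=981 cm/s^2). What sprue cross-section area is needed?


Formula: v = sqrt(2*g*h), A = Q/v
Velocity: v = sqrt(2 * 981 * 17) = sqrt(33354) = 182.6308 cm/s
Sprue area: A = Q / v = 494 / 182.6308 = 2.7049 cm^2

2.7049 cm^2


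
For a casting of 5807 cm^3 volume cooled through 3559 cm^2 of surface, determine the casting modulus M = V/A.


Formula: Casting Modulus M = V / A
M = 5807 cm^3 / 3559 cm^2 = 1.6316 cm

1.6316 cm


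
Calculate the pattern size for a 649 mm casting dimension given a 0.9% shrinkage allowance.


Formula: L_pattern = L_casting * (1 + shrinkage_rate/100)
Shrinkage factor = 1 + 0.9/100 = 1.009
L_pattern = 649 mm * 1.009 = 654.8410 mm

Final answer: 654.8410 mm


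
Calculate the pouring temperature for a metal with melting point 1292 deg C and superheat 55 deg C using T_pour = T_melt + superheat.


Formula: T_pour = T_melt + Superheat
T_pour = 1292 + 55 = 1347 deg C


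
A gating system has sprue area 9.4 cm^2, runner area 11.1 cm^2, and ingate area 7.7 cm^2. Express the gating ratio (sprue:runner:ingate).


Sprue:Runner:Ingate = 1 : 11.1/9.4 : 7.7/9.4 = 1:1.18:0.82

1:1.18:0.82


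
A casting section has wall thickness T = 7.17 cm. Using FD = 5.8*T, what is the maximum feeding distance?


Formula: FD = 5.8 * T  (riser feeding-distance rule)
FD = 5.8 * 7.17 cm = 41.5860 cm


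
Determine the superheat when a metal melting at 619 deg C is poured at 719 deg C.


Formula: Superheat = T_pour - T_melt
Superheat = 719 - 619 = 100 deg C


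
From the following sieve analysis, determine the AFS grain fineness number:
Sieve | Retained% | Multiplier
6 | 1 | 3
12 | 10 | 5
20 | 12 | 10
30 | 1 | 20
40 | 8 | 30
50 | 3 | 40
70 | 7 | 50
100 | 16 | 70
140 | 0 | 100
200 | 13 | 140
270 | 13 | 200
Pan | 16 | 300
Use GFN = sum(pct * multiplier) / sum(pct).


Formula: GFN = sum(pct * multiplier) / sum(pct)
sum(pct * multiplier) = 11243
sum(pct) = 100
GFN = 11243 / 100 = 112.43

Answer: 112.43


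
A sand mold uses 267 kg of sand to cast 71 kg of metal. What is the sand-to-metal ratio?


Formula: Sand-to-Metal Ratio = W_sand / W_metal
Ratio = 267 kg / 71 kg = 3.7606


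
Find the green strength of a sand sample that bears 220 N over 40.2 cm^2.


Formula: Compressive Strength = Force / Area
Strength = 220 N / 40.2 cm^2 = 5.4726 N/cm^2

Final answer: 5.4726 N/cm^2


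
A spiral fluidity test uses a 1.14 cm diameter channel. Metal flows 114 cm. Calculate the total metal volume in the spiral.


Formula: V = pi * (d/2)^2 * L  (cylinder volume)
Radius = 1.14/2 = 0.57 cm
V = pi * 0.57^2 * 114 = 116.3602 cm^3

Final answer: 116.3602 cm^3


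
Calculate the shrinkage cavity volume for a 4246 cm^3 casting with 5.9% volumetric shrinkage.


Formula: V_shrink = V_casting * shrinkage_pct / 100
V_shrink = 4246 cm^3 * 5.9 / 100 = 250.5140 cm^3

250.5140 cm^3


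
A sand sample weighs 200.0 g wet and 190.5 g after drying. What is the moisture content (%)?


Formula: MC = (W_wet - W_dry) / W_wet * 100
Water mass = 200.0 - 190.5 = 9.5 g
MC = 9.5 / 200.0 * 100 = 4.7500%

Answer: 4.7500%


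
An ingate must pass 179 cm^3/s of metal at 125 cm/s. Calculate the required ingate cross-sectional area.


Formula: A_ingate = Q / v  (continuity equation)
A = 179 cm^3/s / 125 cm/s = 1.4320 cm^2

1.4320 cm^2


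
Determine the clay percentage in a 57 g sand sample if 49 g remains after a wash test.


Formula: Clay% = (W_total - W_washed) / W_total * 100
Clay mass = 57 - 49 = 8 g
Clay% = 8 / 57 * 100 = 14.0351%


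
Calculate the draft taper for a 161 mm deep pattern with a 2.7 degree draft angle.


Formula: taper = depth * tan(draft_angle)
tan(2.7 deg) = 0.0471588
taper = 161 mm * 0.0471588 = 7.5926 mm

Final answer: 7.5926 mm


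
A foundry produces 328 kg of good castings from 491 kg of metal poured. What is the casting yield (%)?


Formula: Casting Yield = (W_good / W_total) * 100
Yield = (328 kg / 491 kg) * 100 = 66.8024%


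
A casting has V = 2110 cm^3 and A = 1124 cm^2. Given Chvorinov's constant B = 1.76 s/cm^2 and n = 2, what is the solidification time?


Formula: t_s = B * (V/A)^n  (Chvorinov's rule, n=2)
Modulus M = V/A = 2110/1124 = 1.877224 cm
M^2 = 1.877224^2 = 3.523970 cm^2
t_s = 1.76 * 3.523970 = 6.2022 s

6.2022 s


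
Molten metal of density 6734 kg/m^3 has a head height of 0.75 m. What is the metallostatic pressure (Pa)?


Formula: P = rho * g * h
rho * g = 6734 * 9.81 = 66060.54 N/m^3
P = 66060.54 * 0.75 = 49545.4050 Pa


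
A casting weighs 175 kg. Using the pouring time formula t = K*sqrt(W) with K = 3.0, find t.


Formula: t = K * sqrt(W)
sqrt(W) = sqrt(175) = 13.22876
t = 3.0 * 13.22876 = 39.6863 s

Answer: 39.6863 s


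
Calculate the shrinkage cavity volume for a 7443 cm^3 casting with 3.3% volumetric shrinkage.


Formula: V_shrink = V_casting * shrinkage_pct / 100
V_shrink = 7443 cm^3 * 3.3 / 100 = 245.6190 cm^3


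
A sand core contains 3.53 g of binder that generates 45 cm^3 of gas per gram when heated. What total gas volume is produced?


Formula: V_gas = W_binder * gas_evolution_rate
V = 3.53 g * 45 cm^3/g = 158.8500 cm^3

158.8500 cm^3


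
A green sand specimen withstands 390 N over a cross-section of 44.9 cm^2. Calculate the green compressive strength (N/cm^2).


Formula: Compressive Strength = Force / Area
Strength = 390 N / 44.9 cm^2 = 8.6860 N/cm^2

Answer: 8.6860 N/cm^2


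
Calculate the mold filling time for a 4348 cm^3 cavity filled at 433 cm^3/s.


Formula: t_fill = V_mold / Q_flow
t = 4348 cm^3 / 433 cm^3/s = 10.0416 s


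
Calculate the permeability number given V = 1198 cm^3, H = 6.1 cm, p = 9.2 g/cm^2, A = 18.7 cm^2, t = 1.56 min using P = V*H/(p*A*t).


Formula: Permeability Number P = (V * H) / (p * A * t)
Numerator: V * H = 1198 * 6.1 = 7307.8
Denominator: p * A * t = 9.2 * 18.7 * 1.56 = 268.3824
P = 7307.8 / 268.3824 = 27.2291

27.2291


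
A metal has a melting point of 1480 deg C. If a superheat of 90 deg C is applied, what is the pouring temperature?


Formula: T_pour = T_melt + Superheat
T_pour = 1480 + 90 = 1570 deg C


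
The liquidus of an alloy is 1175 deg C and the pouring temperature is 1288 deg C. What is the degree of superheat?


Formula: Superheat = T_pour - T_melt
Superheat = 1288 - 1175 = 113 deg C


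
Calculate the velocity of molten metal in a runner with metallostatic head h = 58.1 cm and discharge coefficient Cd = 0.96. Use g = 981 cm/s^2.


Formula: v = Cd * sqrt(2 * g * h)  (Torricelli with discharge coefficient)
2*g*h = 2 * 981 * 58.1 = 113992.2 cm^2/s^2
sqrt(113992.2) = 337.62731 cm/s
v = 0.96 * 337.62731 = 324.1222 cm/s


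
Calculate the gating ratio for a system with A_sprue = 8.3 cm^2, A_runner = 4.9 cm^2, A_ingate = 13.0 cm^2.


Sprue:Runner:Ingate = 1 : 4.9/8.3 : 13.0/8.3 = 1:0.59:1.57

Final answer: 1:0.59:1.57


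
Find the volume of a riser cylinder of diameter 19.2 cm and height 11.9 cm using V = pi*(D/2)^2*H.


Formula: V = pi * (D/2)^2 * H  (cylinder volume)
Radius = D/2 = 19.2/2 = 9.6 cm
V = pi * 9.6^2 * 11.9 = 3445.3972 cm^3

Answer: 3445.3972 cm^3


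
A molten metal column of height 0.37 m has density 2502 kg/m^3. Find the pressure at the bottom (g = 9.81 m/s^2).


Formula: P = rho * g * h
rho * g = 2502 * 9.81 = 24544.62 N/m^3
P = 24544.62 * 0.37 = 9081.5094 Pa

Answer: 9081.5094 Pa


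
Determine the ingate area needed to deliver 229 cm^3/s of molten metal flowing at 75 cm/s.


Formula: A_ingate = Q / v  (continuity equation)
A = 229 cm^3/s / 75 cm/s = 3.0533 cm^2


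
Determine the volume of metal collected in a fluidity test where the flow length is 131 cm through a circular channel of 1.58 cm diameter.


Formula: V = pi * (d/2)^2 * L  (cylinder volume)
Radius = 1.58/2 = 0.79 cm
V = pi * 0.79^2 * 131 = 256.8475 cm^3

Answer: 256.8475 cm^3


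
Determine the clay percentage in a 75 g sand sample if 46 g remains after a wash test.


Formula: Clay% = (W_total - W_washed) / W_total * 100
Clay mass = 75 - 46 = 29 g
Clay% = 29 / 75 * 100 = 38.6667%

Answer: 38.6667%


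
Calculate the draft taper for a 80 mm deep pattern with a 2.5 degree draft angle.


Formula: taper = depth * tan(draft_angle)
tan(2.5 deg) = 0.0436609
taper = 80 mm * 0.0436609 = 3.4929 mm

Answer: 3.4929 mm


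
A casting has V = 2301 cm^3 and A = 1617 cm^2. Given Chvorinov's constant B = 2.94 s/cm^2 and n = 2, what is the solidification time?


Formula: t_s = B * (V/A)^n  (Chvorinov's rule, n=2)
Modulus M = V/A = 2301/1617 = 1.423006 cm
M^2 = 1.423006^2 = 2.024946 cm^2
t_s = 2.94 * 2.024946 = 5.9533 s

Final answer: 5.9533 s


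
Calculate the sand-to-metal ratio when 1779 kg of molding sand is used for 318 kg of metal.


Formula: Sand-to-Metal Ratio = W_sand / W_metal
Ratio = 1779 kg / 318 kg = 5.5943


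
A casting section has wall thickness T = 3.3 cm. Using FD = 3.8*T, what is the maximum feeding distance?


Formula: FD = 3.8 * T  (riser feeding-distance rule)
FD = 3.8 * 3.3 cm = 12.5400 cm


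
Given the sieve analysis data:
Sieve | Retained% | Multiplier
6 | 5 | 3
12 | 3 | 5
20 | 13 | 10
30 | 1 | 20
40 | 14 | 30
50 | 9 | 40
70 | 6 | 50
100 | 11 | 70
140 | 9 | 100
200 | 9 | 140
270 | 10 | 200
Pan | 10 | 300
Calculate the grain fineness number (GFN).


Formula: GFN = sum(pct * multiplier) / sum(pct)
sum(pct * multiplier) = 9190
sum(pct) = 100
GFN = 9190 / 100 = 91.90

91.90


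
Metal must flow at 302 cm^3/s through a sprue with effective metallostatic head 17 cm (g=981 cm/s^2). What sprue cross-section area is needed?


Formula: v = sqrt(2*g*h), A = Q/v
Velocity: v = sqrt(2 * 981 * 17) = sqrt(33354) = 182.6308 cm/s
Sprue area: A = Q / v = 302 / 182.6308 = 1.6536 cm^2

1.6536 cm^2


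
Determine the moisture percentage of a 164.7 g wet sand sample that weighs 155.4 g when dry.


Formula: MC = (W_wet - W_dry) / W_wet * 100
Water mass = 164.7 - 155.4 = 9.3 g
MC = 9.3 / 164.7 * 100 = 5.6466%

Answer: 5.6466%


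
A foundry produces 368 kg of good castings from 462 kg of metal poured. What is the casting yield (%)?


Formula: Casting Yield = (W_good / W_total) * 100
Yield = (368 kg / 462 kg) * 100 = 79.6537%

Final answer: 79.6537%


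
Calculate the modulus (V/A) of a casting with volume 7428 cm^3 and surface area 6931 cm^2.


Formula: Casting Modulus M = V / A
M = 7428 cm^3 / 6931 cm^2 = 1.0717 cm

Answer: 1.0717 cm


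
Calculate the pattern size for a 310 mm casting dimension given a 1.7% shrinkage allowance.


Formula: L_pattern = L_casting * (1 + shrinkage_rate/100)
Shrinkage factor = 1 + 1.7/100 = 1.017
L_pattern = 310 mm * 1.017 = 315.2700 mm

Answer: 315.2700 mm


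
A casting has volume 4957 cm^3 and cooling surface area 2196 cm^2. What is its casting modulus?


Formula: Casting Modulus M = V / A
M = 4957 cm^3 / 2196 cm^2 = 2.2573 cm


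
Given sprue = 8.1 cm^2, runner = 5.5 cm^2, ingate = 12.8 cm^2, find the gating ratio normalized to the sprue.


Sprue:Runner:Ingate = 1 : 5.5/8.1 : 12.8/8.1 = 1:0.68:1.58


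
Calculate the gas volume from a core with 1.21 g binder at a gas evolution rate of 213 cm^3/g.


Formula: V_gas = W_binder * gas_evolution_rate
V = 1.21 g * 213 cm^3/g = 257.7300 cm^3


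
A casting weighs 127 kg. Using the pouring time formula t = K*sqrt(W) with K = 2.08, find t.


Formula: t = K * sqrt(W)
sqrt(W) = sqrt(127) = 11.26943
t = 2.08 * 11.26943 = 23.4404 s

Answer: 23.4404 s


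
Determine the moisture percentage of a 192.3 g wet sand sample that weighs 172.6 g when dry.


Formula: MC = (W_wet - W_dry) / W_wet * 100
Water mass = 192.3 - 172.6 = 19.7 g
MC = 19.7 / 192.3 * 100 = 10.2444%

Final answer: 10.2444%


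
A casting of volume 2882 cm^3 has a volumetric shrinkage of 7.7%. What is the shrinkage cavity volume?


Formula: V_shrink = V_casting * shrinkage_pct / 100
V_shrink = 2882 cm^3 * 7.7 / 100 = 221.9140 cm^3

221.9140 cm^3


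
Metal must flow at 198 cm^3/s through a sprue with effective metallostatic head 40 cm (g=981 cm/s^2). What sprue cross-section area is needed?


Formula: v = sqrt(2*g*h), A = Q/v
Velocity: v = sqrt(2 * 981 * 40) = sqrt(78480) = 280.1428 cm/s
Sprue area: A = Q / v = 198 / 280.1428 = 0.7068 cm^2

0.7068 cm^2


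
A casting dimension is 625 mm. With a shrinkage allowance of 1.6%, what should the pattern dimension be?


Formula: L_pattern = L_casting * (1 + shrinkage_rate/100)
Shrinkage factor = 1 + 1.6/100 = 1.016
L_pattern = 625 mm * 1.016 = 635.0000 mm

Final answer: 635.0000 mm


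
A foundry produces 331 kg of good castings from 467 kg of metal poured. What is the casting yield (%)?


Formula: Casting Yield = (W_good / W_total) * 100
Yield = (331 kg / 467 kg) * 100 = 70.8779%

Answer: 70.8779%


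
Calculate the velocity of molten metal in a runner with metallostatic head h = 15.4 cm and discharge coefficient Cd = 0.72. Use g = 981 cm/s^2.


Formula: v = Cd * sqrt(2 * g * h)  (Torricelli with discharge coefficient)
2*g*h = 2 * 981 * 15.4 = 30214.8 cm^2/s^2
sqrt(30214.8) = 173.82405 cm/s
v = 0.72 * 173.82405 = 125.1533 cm/s

125.1533 cm/s


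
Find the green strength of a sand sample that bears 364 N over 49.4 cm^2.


Formula: Compressive Strength = Force / Area
Strength = 364 N / 49.4 cm^2 = 7.3684 N/cm^2


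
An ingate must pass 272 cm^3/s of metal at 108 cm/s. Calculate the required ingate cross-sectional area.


Formula: A_ingate = Q / v  (continuity equation)
A = 272 cm^3/s / 108 cm/s = 2.5185 cm^2


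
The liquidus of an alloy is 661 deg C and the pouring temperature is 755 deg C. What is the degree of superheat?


Formula: Superheat = T_pour - T_melt
Superheat = 755 - 661 = 94 deg C


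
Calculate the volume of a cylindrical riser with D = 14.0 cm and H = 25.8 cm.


Formula: V = pi * (D/2)^2 * H  (cylinder volume)
Radius = D/2 = 14.0/2 = 7.0 cm
V = pi * 7.0^2 * 25.8 = 3971.6014 cm^3


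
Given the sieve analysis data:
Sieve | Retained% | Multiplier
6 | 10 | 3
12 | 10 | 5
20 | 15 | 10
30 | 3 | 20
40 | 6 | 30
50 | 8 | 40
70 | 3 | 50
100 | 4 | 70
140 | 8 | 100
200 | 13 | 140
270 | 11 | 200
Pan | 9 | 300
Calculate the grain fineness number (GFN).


Formula: GFN = sum(pct * multiplier) / sum(pct)
sum(pct * multiplier) = 8740
sum(pct) = 100
GFN = 8740 / 100 = 87.40

87.40


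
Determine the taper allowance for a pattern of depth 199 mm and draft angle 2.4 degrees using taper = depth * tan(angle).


Formula: taper = depth * tan(draft_angle)
tan(2.4 deg) = 0.0419124
taper = 199 mm * 0.0419124 = 8.3406 mm


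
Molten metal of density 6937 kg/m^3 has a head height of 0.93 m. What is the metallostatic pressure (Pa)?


Formula: P = rho * g * h
rho * g = 6937 * 9.81 = 68051.97 N/m^3
P = 68051.97 * 0.93 = 63288.3321 Pa

Answer: 63288.3321 Pa


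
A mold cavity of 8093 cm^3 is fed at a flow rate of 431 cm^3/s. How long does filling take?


Formula: t_fill = V_mold / Q_flow
t = 8093 cm^3 / 431 cm^3/s = 18.7773 s


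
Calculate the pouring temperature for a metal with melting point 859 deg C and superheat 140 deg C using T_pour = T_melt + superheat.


Formula: T_pour = T_melt + Superheat
T_pour = 859 + 140 = 999 deg C

Answer: 999 deg C


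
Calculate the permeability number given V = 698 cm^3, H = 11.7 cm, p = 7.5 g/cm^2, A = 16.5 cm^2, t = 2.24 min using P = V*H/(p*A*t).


Formula: Permeability Number P = (V * H) / (p * A * t)
Numerator: V * H = 698 * 11.7 = 8166.6
Denominator: p * A * t = 7.5 * 16.5 * 2.24 = 277.2
P = 8166.6 / 277.2 = 29.4610

29.4610


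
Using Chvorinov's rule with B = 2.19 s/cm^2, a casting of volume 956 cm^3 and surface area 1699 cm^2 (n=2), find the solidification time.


Formula: t_s = B * (V/A)^n  (Chvorinov's rule, n=2)
Modulus M = V/A = 956/1699 = 0.562684 cm
M^2 = 0.562684^2 = 0.316613 cm^2
t_s = 2.19 * 0.316613 = 0.6934 s

Final answer: 0.6934 s


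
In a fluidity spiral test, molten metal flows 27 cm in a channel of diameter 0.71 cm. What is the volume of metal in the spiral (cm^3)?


Formula: V = pi * (d/2)^2 * L  (cylinder volume)
Radius = 0.71/2 = 0.355 cm
V = pi * 0.355^2 * 27 = 10.6898 cm^3

10.6898 cm^3


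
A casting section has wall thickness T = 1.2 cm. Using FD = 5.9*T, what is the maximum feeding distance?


Formula: FD = 5.9 * T  (riser feeding-distance rule)
FD = 5.9 * 1.2 cm = 7.0800 cm

Final answer: 7.0800 cm


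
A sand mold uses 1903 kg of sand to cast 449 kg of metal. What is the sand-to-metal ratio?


Formula: Sand-to-Metal Ratio = W_sand / W_metal
Ratio = 1903 kg / 449 kg = 4.2383

4.2383


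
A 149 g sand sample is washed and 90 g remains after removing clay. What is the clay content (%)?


Formula: Clay% = (W_total - W_washed) / W_total * 100
Clay mass = 149 - 90 = 59 g
Clay% = 59 / 149 * 100 = 39.5973%


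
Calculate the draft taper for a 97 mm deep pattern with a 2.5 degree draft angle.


Formula: taper = depth * tan(draft_angle)
tan(2.5 deg) = 0.0436609
taper = 97 mm * 0.0436609 = 4.2351 mm

Final answer: 4.2351 mm


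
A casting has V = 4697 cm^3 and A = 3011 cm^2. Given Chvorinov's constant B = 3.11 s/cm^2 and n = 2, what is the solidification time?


Formula: t_s = B * (V/A)^n  (Chvorinov's rule, n=2)
Modulus M = V/A = 4697/3011 = 1.559947 cm
M^2 = 1.559947^2 = 2.433435 cm^2
t_s = 3.11 * 2.433435 = 7.5680 s

Final answer: 7.5680 s
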